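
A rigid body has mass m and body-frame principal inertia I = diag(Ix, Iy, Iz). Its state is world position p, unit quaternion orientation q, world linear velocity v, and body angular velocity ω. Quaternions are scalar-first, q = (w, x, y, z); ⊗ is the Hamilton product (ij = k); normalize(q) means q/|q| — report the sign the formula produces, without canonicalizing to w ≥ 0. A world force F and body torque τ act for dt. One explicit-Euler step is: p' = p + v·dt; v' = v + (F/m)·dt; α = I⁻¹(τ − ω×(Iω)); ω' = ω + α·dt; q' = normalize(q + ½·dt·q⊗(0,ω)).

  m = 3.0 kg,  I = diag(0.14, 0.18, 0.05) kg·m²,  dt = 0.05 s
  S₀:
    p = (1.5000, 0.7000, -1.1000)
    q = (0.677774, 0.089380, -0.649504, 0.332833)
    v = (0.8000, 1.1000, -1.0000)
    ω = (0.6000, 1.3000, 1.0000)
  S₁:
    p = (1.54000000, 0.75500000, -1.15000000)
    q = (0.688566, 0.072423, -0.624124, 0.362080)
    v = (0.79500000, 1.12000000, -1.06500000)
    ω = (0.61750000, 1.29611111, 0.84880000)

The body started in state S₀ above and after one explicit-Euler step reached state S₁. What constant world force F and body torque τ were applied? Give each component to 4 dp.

F = (-0.3000, 1.2000, -3.9000)
τ = (-0.1200, 0.0400, -0.1200)

rate change Δω = (0.01750000, -0.00388889, -0.15120000)
ω₀×(Iω₀) = (-0.1690, 0.0540, 0.0312)
I·α + gyro = (-0.1200, 0.0400, -0.1200)
Δv = v₁−v₀ = (-0.00500000, 0.02000000, -0.06500000)
m·(v₁−v₀)/dt = (-0.3000, 1.2000, -3.9000)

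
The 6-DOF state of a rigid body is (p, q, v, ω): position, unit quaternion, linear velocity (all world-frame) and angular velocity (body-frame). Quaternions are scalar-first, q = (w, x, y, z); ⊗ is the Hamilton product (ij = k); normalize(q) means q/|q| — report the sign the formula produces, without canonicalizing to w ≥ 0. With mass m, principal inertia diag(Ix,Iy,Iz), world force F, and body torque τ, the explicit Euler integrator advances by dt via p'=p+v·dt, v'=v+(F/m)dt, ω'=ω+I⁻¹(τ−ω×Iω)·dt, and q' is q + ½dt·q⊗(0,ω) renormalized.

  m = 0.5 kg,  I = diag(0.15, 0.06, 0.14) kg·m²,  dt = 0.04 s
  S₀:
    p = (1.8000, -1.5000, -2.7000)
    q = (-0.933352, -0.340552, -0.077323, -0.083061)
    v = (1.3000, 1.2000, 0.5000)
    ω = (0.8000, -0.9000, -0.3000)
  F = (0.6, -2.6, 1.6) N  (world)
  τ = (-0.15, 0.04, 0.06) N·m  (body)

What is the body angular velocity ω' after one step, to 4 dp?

ω' = (0.7542, -0.8717, -0.3014)

precession coupling ω×(Iω) = (0.0216, -0.0024, 0.0648)
α = I⁻¹(τ − ω×Iω) = (-1.1440, 0.7067, -0.0343)
ω + α·dt = (0.7542, -0.8717, -0.3014)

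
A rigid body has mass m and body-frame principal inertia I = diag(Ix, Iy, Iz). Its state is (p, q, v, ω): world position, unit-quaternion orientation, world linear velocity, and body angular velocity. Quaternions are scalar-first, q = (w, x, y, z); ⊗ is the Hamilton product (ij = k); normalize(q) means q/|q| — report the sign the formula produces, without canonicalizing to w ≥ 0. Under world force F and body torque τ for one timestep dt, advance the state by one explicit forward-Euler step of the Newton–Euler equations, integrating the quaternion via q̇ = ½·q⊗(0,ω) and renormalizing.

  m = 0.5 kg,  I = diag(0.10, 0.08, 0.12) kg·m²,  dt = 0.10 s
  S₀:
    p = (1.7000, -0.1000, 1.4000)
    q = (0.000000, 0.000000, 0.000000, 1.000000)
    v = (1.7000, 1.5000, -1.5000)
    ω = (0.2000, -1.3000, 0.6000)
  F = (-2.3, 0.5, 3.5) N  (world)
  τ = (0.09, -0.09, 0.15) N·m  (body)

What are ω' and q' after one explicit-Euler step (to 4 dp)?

α = I⁻¹(τ − ω×Iω) = (1.2120, -1.0950, 1.2067)
new body rate ω' = (0.3212, -1.4095, 0.7207)
Hamilton product q⊗(0,ω) = (-0.6000000, 1.3000000, 0.2000000, 0.0000000)
updated quaternion q' = (-0.0299, 0.0648, 0.0100, 0.9974)

ω' = (0.3212, -1.4095, 0.7207)
q' = (-0.0299, 0.0648, 0.0100, 0.9974)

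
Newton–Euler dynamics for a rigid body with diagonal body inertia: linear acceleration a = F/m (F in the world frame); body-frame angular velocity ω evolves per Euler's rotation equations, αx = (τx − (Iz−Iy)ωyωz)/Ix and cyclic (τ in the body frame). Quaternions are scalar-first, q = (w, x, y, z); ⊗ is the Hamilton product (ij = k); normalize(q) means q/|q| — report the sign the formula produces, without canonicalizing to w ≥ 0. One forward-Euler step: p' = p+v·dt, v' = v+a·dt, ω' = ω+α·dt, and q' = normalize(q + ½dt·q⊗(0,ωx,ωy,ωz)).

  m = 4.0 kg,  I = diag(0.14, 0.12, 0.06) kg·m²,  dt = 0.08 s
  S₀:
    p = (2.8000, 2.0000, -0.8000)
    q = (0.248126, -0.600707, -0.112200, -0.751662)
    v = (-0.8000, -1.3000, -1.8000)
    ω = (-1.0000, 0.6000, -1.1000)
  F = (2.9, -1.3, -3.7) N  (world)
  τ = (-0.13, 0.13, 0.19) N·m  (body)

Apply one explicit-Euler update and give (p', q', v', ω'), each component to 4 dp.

precession coupling ω×(Iω) = (0.0396, 0.0880, 0.0120)
α = I⁻¹(τ − ω×Iω) = (-1.2114, 0.3500, 2.9667)
ω' = ω + α·dt = (-1.0969, 0.6280, -0.8627)
2q̇ = q⊗(0,ω) = (-1.3602152, 0.3262912, 0.2397599, -0.7455628)
q' = normalize(q + ½dt·q⊗(0,ω)) = (0.1933, -0.5865, -0.1024, -0.7799)
a = (0.7250, -0.3250, -0.9250)
new position p' = (2.7360, 1.8960, -0.9440)
new velocity v' = (-0.7420, -1.3260, -1.8740)

p' = (2.7360, 1.8960, -0.9440)
q' = (0.1933, -0.5865, -0.1024, -0.7799)
v' = (-0.7420, -1.3260, -1.8740)
ω' = (-1.0969, 0.6280, -0.8627)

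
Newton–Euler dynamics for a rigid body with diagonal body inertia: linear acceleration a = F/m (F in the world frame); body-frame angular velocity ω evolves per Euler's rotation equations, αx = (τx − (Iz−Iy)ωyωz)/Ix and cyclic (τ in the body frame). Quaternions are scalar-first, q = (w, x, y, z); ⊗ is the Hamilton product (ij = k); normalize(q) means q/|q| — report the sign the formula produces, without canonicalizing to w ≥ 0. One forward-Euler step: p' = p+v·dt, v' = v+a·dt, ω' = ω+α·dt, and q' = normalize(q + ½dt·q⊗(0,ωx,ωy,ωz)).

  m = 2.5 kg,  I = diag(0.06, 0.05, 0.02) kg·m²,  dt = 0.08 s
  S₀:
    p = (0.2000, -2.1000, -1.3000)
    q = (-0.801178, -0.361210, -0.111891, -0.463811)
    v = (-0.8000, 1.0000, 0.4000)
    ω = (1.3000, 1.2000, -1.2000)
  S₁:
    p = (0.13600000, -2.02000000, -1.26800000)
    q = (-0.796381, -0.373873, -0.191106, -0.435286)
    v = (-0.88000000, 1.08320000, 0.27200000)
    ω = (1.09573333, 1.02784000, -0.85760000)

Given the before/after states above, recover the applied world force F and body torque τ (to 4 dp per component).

F = (-2.5000, 2.6000, -4.0000)
τ = (-0.1100, -0.1700, 0.0700)

ω₁ − ω₀ = (-0.20426667, -0.17216000, 0.34240000)
ω₀×(Iω₀) = (0.0432, -0.0624, -0.0156)
τ = I·(Δω/dt) + ω₀×(Iω₀) = (-0.1100, -0.1700, 0.0700)
v₁ − v₀ = (-0.08000000, 0.08320000, -0.12800000)
m·(v₁−v₀)/dt = (-2.5000, 2.6000, -4.0000)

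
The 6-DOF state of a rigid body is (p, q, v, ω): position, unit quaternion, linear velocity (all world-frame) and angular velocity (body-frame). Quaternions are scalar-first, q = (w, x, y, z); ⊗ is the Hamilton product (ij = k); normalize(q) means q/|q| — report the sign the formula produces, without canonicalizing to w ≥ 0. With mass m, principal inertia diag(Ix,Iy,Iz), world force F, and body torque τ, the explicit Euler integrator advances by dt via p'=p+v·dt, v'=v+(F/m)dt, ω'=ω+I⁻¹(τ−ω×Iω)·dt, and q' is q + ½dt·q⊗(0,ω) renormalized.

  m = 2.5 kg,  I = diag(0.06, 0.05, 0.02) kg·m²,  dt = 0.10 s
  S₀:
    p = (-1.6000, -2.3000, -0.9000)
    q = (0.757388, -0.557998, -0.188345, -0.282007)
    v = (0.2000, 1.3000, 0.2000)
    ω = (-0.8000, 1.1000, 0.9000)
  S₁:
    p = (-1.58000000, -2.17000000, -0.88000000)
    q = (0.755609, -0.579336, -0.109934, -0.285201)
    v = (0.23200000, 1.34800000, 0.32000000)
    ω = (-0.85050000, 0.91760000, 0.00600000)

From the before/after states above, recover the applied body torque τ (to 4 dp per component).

Δω = ω₁−ω₀ = (-0.05050000, -0.18240000, -0.89400000)
I·α + gyro = (-0.0600, -0.1200, -0.1700)

τ = (-0.0600, -0.1200, -0.1700)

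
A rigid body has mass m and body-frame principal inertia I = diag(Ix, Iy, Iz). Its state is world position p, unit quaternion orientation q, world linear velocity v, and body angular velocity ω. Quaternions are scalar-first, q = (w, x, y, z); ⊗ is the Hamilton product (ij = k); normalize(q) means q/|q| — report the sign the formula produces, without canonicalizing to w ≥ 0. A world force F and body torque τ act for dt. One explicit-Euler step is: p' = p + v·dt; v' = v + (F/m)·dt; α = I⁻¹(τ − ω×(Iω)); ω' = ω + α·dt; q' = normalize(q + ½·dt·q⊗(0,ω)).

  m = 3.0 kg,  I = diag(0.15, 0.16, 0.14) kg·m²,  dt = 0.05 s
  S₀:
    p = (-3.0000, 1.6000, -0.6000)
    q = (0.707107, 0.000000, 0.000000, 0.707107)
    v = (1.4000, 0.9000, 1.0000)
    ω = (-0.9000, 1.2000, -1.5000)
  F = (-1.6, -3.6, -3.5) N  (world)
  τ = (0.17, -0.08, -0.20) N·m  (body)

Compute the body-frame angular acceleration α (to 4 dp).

gyro term ω×Iω = (0.0360, 0.0135, -0.0108)
(τ − ω×Iω)/I = (0.8933, -0.5844, -1.3514)

α = (0.8933, -0.5844, -1.3514)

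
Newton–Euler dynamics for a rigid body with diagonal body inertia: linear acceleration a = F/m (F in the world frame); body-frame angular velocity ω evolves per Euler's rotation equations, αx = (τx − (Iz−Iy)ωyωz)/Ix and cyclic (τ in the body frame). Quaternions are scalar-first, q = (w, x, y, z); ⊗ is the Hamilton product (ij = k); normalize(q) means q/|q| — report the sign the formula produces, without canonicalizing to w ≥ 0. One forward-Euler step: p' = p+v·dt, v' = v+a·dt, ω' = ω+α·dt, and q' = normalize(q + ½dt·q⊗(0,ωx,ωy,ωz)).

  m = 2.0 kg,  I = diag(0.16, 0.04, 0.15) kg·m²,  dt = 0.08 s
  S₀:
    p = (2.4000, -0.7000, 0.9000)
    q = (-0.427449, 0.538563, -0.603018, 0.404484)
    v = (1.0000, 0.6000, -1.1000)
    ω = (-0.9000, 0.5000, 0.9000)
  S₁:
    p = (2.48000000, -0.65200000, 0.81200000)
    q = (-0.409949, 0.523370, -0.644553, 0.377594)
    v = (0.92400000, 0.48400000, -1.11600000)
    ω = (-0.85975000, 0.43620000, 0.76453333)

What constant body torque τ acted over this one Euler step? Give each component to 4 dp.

ω₁ − ω₀ = (0.04025000, -0.06380000, -0.13546667)
ω₀×(Iω₀) = (0.0495, -0.0081, 0.0540)
I·α + gyro = (0.1300, -0.0400, -0.2000)

τ = (0.1300, -0.0400, -0.2000)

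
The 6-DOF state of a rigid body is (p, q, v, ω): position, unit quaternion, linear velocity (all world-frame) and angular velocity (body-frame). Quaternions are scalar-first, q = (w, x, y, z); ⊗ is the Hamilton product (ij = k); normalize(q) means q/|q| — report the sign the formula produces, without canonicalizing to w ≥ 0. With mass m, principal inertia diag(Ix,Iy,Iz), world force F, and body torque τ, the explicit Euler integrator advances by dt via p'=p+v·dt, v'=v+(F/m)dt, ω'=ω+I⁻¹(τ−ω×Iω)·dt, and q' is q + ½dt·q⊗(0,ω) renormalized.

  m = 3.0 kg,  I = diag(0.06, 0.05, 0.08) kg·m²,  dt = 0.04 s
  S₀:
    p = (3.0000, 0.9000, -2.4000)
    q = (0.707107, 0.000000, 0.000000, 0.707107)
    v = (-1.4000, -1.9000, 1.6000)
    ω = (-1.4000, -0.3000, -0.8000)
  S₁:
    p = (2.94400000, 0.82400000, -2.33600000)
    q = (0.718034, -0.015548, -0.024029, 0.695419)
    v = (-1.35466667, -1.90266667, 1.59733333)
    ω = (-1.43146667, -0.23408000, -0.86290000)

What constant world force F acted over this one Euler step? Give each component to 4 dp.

velocity change Δv = (0.04533333, -0.00266667, -0.00266667)
F = m·Δv/dt = (3.4000, -0.2000, -0.2000)

F = (3.4000, -0.2000, -0.2000)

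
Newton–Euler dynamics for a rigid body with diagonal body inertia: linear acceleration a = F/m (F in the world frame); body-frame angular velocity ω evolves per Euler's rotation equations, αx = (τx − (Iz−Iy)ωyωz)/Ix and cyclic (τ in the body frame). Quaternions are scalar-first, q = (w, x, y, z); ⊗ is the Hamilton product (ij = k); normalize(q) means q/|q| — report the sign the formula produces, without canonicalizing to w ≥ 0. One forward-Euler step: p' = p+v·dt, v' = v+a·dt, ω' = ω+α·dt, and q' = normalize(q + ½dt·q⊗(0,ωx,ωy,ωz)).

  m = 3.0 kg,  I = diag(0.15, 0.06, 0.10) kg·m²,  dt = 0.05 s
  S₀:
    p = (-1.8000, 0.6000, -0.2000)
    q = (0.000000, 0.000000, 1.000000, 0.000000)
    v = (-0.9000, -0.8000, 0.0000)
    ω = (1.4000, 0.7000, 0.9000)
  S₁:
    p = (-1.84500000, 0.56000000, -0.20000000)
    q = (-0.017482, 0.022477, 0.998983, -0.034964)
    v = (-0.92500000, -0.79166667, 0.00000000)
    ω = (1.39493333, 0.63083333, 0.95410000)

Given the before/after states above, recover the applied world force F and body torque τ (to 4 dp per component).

F = (-1.5000, 0.5000, 0.0000)
τ = (0.0100, -0.0200, 0.0200)

ω₁ − ω₀ = (-0.00506667, -0.06916667, 0.05410000)
ω₀×(Iω₀) = (0.0252, 0.0630, -0.0882)
I·α + gyro = (0.0100, -0.0200, 0.0200)
v₁ − v₀ = (-0.02500000, 0.00833333, 0.00000000)
applied force F = (-1.5000, 0.5000, 0.0000)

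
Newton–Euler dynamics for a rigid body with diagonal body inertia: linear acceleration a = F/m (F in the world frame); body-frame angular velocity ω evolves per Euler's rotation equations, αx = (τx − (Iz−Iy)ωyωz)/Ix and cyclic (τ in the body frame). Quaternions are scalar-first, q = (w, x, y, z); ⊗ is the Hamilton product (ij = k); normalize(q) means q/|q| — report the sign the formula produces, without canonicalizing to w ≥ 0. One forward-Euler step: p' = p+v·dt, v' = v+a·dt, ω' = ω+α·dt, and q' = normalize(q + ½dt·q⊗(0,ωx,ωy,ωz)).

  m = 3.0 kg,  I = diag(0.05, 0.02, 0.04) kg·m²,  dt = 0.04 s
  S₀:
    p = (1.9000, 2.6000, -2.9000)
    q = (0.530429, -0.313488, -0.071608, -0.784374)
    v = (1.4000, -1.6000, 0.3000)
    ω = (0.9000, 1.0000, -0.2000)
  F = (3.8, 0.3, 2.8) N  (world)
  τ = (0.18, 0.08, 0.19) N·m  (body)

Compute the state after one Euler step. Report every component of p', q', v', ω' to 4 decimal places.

a = F/m = (1.2667, 0.1000, 0.9333)
new position p' = (1.9560, 2.5360, -2.8880)
v' = v + a·dt = (1.4507, -1.5960, 0.3373)
α = I⁻¹(τ − ω×Iω) = (3.6800, 4.0900, 5.4250)
ω + α·dt = (1.0472, 1.1636, 0.0170)
2q̇ = q⊗(0,ω) = (0.1968724, 1.2760817, -0.2382052, -0.3551266)
q + ½dt·q⊗(0,ω), renormalized = (0.5342, -0.2879, -0.0763, -0.7912)

p' = (1.9560, 2.5360, -2.8880)
q' = (0.5342, -0.2879, -0.0763, -0.7912)
v' = (1.4507, -1.5960, 0.3373)
ω' = (1.0472, 1.1636, 0.0170)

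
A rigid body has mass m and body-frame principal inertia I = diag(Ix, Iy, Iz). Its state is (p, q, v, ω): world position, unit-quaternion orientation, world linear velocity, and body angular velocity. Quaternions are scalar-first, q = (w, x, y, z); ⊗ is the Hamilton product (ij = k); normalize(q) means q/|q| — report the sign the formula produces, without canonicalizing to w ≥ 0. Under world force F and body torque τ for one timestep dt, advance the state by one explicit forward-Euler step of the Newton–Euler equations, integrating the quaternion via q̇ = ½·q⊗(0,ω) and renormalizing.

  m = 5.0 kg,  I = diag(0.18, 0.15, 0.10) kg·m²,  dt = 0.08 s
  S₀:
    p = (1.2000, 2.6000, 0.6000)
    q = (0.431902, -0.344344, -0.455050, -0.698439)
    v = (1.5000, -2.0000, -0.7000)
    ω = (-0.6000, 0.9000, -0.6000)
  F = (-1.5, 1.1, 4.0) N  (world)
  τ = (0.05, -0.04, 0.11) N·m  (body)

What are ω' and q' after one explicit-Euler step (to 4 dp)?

ω' = (-0.5898, 0.8633, -0.5250)
q' = (0.4227, -0.3183, -0.4305, -0.7312)

gyro term ω×Iω = (0.0270, 0.0288, 0.0162)
α = I⁻¹(τ − ω×Iω) = (0.1278, -0.4587, 0.9380)
ω' = ω + α·dt = (-0.5898, 0.8633, -0.5250)
2q̇ = q⊗(0,ω) = (-0.2161248, 0.6424839, 0.6011688, -0.8420808)
q' = normalize(q + ½dt·q⊗(0,ω)) = (0.4227, -0.3183, -0.4305, -0.7312)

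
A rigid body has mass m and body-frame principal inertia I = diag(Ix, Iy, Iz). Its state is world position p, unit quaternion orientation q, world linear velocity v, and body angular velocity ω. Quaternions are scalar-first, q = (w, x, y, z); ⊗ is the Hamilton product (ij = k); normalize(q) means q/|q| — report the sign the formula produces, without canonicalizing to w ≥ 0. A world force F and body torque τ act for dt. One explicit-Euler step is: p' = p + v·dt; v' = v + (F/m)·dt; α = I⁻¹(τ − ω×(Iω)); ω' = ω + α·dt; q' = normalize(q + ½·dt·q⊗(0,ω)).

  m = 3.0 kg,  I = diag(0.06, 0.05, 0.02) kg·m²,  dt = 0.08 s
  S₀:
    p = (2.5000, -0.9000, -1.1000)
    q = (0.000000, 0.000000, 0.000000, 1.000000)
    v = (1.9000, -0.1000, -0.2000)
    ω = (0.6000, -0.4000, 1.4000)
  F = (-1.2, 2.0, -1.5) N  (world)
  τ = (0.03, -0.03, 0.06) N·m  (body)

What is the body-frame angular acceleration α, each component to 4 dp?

α = (0.2200, -1.2720, 2.8800)

precession coupling ω×(Iω) = (0.0168, 0.0336, 0.0024)
α = I⁻¹(τ − ω×Iω) = (0.2200, -1.2720, 2.8800)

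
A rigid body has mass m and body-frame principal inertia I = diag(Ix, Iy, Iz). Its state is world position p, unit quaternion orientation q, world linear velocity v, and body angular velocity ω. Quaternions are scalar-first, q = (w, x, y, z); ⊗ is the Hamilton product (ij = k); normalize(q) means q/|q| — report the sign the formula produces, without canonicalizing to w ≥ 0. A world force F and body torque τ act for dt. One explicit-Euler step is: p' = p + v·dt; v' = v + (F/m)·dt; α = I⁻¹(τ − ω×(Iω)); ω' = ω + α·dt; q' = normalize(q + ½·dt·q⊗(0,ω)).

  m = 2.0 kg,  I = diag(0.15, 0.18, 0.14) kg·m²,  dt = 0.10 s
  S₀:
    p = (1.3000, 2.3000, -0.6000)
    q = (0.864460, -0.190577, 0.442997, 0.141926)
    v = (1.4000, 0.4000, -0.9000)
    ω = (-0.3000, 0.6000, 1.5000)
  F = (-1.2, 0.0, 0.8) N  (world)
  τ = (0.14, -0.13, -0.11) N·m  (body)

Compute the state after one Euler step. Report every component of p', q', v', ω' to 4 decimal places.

p' = p + v·dt = (1.4400, 2.3400, -0.6900)
new velocity v' = (1.3400, 0.4000, -0.8600)
(τ − ω×Iω)/I = (1.1733, -0.6972, -0.7471)
ω + α·dt = (-0.1827, 0.5303, 1.4253)
2q̇ = q⊗(0,ω) = (-0.5358603, 0.3200019, 0.7619637, 1.3152429)
q' = normalize(q + ½dt·q⊗(0,ω)) = (0.8349, -0.1740, 0.4795, 0.2070)

p' = (1.4400, 2.3400, -0.6900)
q' = (0.8349, -0.1740, 0.4795, 0.2070)
v' = (1.3400, 0.4000, -0.8600)
ω' = (-0.1827, 0.5303, 1.4253)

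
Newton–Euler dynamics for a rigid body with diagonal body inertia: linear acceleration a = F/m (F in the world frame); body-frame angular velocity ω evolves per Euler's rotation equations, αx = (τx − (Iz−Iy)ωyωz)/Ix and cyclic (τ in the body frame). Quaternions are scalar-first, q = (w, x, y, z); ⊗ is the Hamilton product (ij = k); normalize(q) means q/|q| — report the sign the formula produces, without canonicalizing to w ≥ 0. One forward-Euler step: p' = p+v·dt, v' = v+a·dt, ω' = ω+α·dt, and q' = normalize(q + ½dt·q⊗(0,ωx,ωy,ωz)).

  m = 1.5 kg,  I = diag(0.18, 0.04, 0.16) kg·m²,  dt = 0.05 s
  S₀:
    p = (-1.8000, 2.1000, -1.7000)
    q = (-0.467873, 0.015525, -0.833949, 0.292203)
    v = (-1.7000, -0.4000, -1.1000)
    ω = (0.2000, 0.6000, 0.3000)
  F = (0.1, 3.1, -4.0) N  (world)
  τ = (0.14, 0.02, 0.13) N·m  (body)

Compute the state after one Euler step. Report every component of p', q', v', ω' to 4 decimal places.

p' = (-1.8850, 2.0800, -1.7550)
q' = (-0.4576, 0.0025, -0.8395, 0.2931)
v' = (-1.6967, -0.2967, -1.2333)
ω' = (0.2329, 0.6235, 0.3459)

ω×(Iω) gyroscopic = (0.0216, 0.0012, -0.0168)
α = I⁻¹(τ − ω×Iω) = (0.6578, 0.4700, 0.9175)
new body rate ω' = (0.2329, 0.6235, 0.3459)
Hamilton product q⊗(0,ω) = (0.4096035, -0.5190811, -0.2269407, 0.0357429)
q + ½dt·q⊗(0,ω), renormalized = (-0.4576, 0.0025, -0.8395, 0.2931)
linear accel F/m = (0.0667, 2.0667, -2.6667)
p' = p + v·dt = (-1.8850, 2.0800, -1.7550)
new velocity v' = (-1.6967, -0.2967, -1.2333)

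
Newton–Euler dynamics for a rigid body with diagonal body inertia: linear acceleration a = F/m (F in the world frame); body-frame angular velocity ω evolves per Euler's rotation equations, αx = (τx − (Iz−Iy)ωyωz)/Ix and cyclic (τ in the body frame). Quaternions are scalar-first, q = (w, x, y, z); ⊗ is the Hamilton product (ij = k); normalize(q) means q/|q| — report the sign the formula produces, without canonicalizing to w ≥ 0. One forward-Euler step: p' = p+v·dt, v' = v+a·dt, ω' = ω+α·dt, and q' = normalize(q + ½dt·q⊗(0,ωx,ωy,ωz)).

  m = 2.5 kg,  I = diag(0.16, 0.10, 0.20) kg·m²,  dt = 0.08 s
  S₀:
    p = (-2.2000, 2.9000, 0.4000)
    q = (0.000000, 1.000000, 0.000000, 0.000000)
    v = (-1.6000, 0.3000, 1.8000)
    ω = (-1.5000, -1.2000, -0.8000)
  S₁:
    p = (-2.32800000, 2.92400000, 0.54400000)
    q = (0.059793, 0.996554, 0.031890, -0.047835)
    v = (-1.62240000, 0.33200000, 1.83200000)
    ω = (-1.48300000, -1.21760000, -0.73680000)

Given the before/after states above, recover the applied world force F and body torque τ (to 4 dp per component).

F = (-0.7000, 1.0000, 1.0000)
τ = (0.1300, -0.0700, 0.0500)

velocity change Δv = (-0.02240000, 0.03200000, 0.03200000)
m·(v₁−v₀)/dt = (-0.7000, 1.0000, 1.0000)
rate change Δω = (0.01700000, -0.01760000, 0.06320000)
precession coupling = (0.0960, -0.0480, -0.1080)
τ = I·(Δω/dt) + ω₀×(Iω₀) = (0.1300, -0.0700, 0.0500)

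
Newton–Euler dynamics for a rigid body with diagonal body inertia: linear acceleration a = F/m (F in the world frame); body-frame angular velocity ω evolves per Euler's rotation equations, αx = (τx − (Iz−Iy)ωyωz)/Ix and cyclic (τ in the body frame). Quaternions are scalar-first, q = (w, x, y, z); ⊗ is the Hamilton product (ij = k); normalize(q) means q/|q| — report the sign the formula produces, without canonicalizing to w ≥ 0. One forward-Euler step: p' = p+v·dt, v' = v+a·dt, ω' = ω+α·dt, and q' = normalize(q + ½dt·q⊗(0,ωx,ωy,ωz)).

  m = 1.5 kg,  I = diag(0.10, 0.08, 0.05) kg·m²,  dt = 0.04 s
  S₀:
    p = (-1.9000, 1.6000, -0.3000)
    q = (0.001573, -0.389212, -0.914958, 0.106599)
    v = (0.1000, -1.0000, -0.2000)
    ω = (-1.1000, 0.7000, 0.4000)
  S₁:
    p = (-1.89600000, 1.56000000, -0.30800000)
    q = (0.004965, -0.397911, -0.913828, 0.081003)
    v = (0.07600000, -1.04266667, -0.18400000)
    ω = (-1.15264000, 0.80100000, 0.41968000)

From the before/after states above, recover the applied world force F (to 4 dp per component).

F = (-0.9000, -1.6000, 0.6000)

v₁ − v₀ = (-0.02400000, -0.04266667, 0.01600000)
F = m·Δv/dt = (-0.9000, -1.6000, 0.6000)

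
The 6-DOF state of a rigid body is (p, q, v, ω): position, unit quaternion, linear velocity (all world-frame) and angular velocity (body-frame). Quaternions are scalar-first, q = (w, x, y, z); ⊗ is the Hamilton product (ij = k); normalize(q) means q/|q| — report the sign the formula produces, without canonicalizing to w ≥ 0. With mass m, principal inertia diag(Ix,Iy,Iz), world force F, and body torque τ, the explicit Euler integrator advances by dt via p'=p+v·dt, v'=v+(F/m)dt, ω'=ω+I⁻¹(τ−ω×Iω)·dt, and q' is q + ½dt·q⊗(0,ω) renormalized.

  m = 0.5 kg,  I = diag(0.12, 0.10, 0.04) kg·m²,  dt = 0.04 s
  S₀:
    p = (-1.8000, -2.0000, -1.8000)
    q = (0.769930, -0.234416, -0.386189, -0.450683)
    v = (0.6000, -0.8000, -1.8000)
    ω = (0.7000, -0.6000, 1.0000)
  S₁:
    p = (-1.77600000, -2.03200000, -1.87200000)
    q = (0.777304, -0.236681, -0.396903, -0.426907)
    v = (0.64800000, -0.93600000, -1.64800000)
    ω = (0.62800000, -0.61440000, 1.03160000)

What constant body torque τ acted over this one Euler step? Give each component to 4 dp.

τ = (-0.1800, 0.0200, 0.0400)

ω₁ − ω₀ = (-0.07200000, -0.01440000, 0.03160000)
gyro term ω₀×Iω₀ = (0.0360, 0.0560, 0.0084)
τ = I·(Δω/dt) + ω₀×(Iω₀) = (-0.1800, 0.0200, 0.0400)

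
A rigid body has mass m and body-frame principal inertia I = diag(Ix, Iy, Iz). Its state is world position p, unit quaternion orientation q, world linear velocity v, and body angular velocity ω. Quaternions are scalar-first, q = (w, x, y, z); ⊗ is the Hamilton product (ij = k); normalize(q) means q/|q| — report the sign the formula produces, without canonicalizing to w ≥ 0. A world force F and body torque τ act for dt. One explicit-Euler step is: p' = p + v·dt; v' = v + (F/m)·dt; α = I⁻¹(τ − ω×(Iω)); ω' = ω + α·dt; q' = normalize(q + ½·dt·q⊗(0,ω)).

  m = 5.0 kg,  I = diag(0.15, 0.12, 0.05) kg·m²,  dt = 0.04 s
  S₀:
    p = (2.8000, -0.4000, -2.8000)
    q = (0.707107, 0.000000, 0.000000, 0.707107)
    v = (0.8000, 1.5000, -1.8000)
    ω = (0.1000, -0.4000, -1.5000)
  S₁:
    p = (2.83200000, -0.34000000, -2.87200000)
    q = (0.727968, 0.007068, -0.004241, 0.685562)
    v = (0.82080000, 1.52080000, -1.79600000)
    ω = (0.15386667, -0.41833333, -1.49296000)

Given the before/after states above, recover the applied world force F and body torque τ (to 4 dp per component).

velocity change Δv = (0.02080000, 0.02080000, 0.00400000)
m·(v₁−v₀)/dt = (2.6000, 2.6000, 0.5000)
Δω = ω₁−ω₀ = (0.05386667, -0.01833333, 0.00704000)
precession coupling = (-0.0420, -0.0150, 0.0012)
applied torque τ = (0.1600, -0.0700, 0.0100)

F = (2.6000, 2.6000, 0.5000)
τ = (0.1600, -0.0700, 0.0100)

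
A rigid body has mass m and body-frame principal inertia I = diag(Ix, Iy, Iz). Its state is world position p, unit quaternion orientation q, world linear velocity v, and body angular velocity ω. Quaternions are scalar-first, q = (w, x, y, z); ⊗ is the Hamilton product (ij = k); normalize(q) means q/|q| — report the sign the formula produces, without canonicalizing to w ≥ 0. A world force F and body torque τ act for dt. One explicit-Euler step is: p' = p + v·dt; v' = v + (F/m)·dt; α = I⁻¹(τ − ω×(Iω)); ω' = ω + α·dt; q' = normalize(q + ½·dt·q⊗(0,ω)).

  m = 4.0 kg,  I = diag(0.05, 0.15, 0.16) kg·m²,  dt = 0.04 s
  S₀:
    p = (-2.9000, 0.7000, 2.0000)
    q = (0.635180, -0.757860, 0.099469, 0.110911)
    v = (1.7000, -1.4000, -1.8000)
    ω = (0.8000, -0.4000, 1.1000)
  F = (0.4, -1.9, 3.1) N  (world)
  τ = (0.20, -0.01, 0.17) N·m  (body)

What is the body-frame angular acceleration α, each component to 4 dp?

α = (4.0880, 0.5787, 1.2625)

ω×(Iω) gyroscopic = (-0.0044, -0.0968, -0.0320)
α = I⁻¹(τ − ω×Iω) = (4.0880, 0.5787, 1.2625)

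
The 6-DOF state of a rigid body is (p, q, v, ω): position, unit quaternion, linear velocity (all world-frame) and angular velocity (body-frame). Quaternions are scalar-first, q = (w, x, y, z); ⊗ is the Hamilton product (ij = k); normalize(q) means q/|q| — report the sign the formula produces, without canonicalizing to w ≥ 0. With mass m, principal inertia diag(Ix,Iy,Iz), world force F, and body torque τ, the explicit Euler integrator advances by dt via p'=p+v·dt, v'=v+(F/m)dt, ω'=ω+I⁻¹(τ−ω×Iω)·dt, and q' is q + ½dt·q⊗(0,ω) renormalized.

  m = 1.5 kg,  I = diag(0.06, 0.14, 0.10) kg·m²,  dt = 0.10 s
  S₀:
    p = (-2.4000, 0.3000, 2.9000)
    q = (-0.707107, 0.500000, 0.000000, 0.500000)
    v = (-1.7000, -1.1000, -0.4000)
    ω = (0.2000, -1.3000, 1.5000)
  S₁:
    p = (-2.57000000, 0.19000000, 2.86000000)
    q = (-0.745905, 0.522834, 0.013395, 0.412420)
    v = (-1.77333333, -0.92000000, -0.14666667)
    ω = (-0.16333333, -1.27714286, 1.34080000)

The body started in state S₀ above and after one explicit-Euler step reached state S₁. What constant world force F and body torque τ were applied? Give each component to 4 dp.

F = (-1.1000, 2.7000, 3.8000)
τ = (-0.1400, 0.0200, -0.1800)

Δv = v₁−v₀ = (-0.07333333, 0.18000000, 0.25333333)
m·(v₁−v₀)/dt = (-1.1000, 2.7000, 3.8000)
Δω = ω₁−ω₀ = (-0.36333333, 0.02285714, -0.15920000)
ω₀×(Iω₀) = (0.0780, -0.0120, -0.0208)
τ = I·(Δω/dt) + ω₀×(Iω₀) = (-0.1400, 0.0200, -0.1800)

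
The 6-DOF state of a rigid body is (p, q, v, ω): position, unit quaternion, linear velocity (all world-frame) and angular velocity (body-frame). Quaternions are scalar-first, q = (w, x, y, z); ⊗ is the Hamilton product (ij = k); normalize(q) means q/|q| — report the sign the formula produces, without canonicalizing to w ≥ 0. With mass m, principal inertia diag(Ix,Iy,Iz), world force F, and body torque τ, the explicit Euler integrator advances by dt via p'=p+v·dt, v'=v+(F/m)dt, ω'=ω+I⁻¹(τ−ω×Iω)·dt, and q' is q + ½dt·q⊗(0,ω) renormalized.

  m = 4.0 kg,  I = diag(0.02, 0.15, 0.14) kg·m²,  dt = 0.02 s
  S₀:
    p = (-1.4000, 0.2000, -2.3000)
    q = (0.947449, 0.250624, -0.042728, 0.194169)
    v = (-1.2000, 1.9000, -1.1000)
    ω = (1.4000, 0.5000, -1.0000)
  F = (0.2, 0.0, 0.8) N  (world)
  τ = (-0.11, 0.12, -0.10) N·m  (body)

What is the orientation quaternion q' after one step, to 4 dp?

q' = (0.9459, 0.2633, -0.0328, 0.1865)

q⊗(0,ω) = (-0.1353406, 1.2720721, 0.9961851, -0.7623178)
q + ½dt·q⊗(0,ω), renormalized = (0.9459, 0.2633, -0.0328, 0.1865)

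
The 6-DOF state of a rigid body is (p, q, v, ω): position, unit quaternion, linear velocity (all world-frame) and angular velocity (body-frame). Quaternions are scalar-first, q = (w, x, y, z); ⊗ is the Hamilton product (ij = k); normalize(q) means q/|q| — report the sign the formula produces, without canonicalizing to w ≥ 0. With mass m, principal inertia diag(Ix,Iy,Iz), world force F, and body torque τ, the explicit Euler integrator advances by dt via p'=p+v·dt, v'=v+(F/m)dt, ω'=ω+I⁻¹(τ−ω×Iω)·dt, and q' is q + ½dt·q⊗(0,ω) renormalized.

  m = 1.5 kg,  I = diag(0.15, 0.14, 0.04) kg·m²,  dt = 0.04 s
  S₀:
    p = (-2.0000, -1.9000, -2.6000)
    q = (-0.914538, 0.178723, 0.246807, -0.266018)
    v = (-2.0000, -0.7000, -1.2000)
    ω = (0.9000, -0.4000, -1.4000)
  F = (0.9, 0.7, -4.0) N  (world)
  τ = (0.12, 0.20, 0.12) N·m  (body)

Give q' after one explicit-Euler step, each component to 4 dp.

q' = (-0.9227, 0.1531, 0.2542, -0.2461)

q⊗(0,ω) = (-0.4345531, -1.2750212, 0.3766112, 0.9867377)
q + ½dt·q⊗(0,ω), renormalized = (-0.9227, 0.1531, 0.2542, -0.2461)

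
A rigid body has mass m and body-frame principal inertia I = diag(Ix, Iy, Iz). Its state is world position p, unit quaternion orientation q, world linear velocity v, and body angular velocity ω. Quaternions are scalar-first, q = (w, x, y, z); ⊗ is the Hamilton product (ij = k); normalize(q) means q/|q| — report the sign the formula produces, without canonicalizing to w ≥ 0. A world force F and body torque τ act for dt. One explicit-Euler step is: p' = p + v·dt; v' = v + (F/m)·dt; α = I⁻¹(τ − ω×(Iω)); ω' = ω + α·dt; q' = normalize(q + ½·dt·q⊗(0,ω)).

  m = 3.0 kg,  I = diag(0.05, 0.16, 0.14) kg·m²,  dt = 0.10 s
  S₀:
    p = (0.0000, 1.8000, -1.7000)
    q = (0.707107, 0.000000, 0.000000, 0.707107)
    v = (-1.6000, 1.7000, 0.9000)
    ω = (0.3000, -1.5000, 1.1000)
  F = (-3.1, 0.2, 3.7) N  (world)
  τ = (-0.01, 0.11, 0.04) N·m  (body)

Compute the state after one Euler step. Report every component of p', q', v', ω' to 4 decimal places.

p' = (-0.1600, 1.9700, -1.6100)
q' = (0.6653, 0.0634, -0.0422, 0.7427)
v' = (-1.7033, 1.7067, 1.0233)
ω' = (0.2140, -1.4127, 1.1639)

α = I⁻¹(τ − ω×Iω) = (-0.8600, 0.8731, 0.6393)
new body rate ω' = (0.2140, -1.4127, 1.1639)
q⊗(0,ω) = (-0.7778177, 1.2727926, -0.8485284, 0.7778177)
q + ½dt·q⊗(0,ω), renormalized = (0.6653, 0.0634, -0.0422, 0.7427)
linear accel F/m = (-1.0333, 0.0667, 1.2333)
p' = p + v·dt = (-0.1600, 1.9700, -1.6100)
new velocity v' = (-1.7033, 1.7067, 1.0233)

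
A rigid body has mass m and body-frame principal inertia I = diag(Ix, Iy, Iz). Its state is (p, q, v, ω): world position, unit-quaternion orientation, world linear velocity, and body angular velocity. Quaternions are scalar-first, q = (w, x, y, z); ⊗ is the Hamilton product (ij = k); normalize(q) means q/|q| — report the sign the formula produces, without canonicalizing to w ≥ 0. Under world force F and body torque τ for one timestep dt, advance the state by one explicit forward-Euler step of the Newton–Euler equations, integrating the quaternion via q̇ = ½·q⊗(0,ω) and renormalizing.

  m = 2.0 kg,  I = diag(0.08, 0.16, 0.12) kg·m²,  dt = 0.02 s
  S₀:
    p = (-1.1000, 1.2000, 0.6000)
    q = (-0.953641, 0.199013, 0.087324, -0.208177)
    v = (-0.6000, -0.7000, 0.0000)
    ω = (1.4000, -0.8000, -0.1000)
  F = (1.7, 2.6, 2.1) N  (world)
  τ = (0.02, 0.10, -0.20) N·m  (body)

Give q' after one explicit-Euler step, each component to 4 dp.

Hamilton product q⊗(0,ω) = (-0.2295767, -1.5103714, 0.4913663, -0.1860999)
q' = normalize(q + ½dt·q⊗(0,ω)) = (-0.9558, 0.1839, 0.0922, -0.2100)

q' = (-0.9558, 0.1839, 0.0922, -0.2100)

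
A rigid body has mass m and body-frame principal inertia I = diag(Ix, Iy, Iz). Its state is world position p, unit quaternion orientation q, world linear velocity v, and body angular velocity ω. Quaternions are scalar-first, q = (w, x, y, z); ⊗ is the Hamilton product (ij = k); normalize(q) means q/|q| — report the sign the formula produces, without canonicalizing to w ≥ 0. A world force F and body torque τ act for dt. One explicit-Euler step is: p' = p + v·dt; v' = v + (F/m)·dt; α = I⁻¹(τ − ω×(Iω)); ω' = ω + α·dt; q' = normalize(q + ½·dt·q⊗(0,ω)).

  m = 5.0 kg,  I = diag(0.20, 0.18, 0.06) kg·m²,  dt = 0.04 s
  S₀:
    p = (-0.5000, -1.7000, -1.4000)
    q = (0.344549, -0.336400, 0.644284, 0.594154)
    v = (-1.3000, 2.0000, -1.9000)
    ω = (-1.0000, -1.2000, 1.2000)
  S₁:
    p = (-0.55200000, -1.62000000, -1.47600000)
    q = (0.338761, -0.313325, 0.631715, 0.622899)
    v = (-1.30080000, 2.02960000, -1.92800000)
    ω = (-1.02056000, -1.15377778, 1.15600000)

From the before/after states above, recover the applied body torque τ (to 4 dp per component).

Δω = ω₁−ω₀ = (-0.02056000, 0.04622222, -0.04400000)
precession coupling = (0.1728, -0.1680, -0.0240)
τ = I·(Δω/dt) + ω₀×(Iω₀) = (0.0700, 0.0400, -0.0900)

τ = (0.0700, 0.0400, -0.0900)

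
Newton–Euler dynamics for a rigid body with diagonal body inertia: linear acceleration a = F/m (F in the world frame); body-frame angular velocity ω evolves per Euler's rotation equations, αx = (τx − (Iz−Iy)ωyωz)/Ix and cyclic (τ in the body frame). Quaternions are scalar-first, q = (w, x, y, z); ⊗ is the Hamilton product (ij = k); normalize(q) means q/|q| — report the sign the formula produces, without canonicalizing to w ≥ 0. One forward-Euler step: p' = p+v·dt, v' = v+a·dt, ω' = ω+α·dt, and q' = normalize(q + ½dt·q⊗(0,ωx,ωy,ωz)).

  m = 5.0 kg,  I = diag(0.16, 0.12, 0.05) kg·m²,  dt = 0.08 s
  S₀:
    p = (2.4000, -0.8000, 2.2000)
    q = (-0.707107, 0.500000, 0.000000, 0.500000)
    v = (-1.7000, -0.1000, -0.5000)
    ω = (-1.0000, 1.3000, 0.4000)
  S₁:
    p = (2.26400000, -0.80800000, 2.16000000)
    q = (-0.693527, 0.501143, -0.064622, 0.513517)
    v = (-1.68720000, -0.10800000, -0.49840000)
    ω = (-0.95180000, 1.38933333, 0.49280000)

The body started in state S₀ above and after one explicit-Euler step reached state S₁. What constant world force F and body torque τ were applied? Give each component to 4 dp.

velocity change Δv = (0.01280000, -0.00800000, 0.00160000)
F = m·Δv/dt = (0.8000, -0.5000, 0.1000)
ω₁ − ω₀ = (0.04820000, 0.08933333, 0.09280000)
ω₀×(Iω₀) = (-0.0364, -0.0440, 0.0520)
I·α + gyro = (0.0600, 0.0900, 0.1100)

F = (0.8000, -0.5000, 0.1000)
τ = (0.0600, 0.0900, 0.1100)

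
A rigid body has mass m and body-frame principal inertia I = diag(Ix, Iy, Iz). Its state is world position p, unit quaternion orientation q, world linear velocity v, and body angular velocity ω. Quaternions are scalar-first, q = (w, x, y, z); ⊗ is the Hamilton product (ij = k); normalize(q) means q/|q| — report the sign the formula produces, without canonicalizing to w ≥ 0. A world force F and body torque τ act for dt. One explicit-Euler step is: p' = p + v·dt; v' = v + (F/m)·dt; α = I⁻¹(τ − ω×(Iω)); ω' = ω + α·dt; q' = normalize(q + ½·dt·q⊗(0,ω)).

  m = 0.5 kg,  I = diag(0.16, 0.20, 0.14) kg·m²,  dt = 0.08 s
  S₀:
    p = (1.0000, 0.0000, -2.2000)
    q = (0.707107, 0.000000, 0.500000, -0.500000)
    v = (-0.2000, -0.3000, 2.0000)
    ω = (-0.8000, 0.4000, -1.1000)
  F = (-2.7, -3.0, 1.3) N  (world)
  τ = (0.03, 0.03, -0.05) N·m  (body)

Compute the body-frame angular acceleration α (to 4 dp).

α = (0.0225, 0.0620, -0.2657)

precession coupling ω×(Iω) = (0.0264, 0.0176, -0.0128)
angular accel α = (0.0225, 0.0620, -0.2657)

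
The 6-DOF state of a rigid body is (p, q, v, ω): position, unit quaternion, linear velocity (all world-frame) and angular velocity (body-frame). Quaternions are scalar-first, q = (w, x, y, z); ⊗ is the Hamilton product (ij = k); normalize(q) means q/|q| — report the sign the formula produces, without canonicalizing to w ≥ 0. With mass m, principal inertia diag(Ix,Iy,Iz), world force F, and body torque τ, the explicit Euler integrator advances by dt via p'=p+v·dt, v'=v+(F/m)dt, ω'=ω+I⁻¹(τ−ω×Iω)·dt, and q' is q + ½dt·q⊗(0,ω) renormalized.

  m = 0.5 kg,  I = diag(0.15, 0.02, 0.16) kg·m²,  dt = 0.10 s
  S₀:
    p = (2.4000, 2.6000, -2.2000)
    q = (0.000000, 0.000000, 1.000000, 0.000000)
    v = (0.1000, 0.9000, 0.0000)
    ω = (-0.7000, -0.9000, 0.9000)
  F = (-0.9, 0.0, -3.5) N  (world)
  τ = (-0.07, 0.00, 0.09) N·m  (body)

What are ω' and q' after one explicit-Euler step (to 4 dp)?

ω' = (-0.6711, -0.9315, 1.0074)
q' = (0.0449, 0.0449, 0.9974, 0.0349)

gyro term ω×Iω = (-0.1134, 0.0063, -0.0819)
α = I⁻¹(τ − ω×Iω) = (0.2893, -0.3150, 1.0744)
ω + α·dt = (-0.6711, -0.9315, 1.0074)
q⊗(0,ω) = (0.9000000, 0.9000000, 0.0000000, 0.7000000)
q' = normalize(q + ½dt·q⊗(0,ω)) = (0.0449, 0.0449, 0.9974, 0.0349)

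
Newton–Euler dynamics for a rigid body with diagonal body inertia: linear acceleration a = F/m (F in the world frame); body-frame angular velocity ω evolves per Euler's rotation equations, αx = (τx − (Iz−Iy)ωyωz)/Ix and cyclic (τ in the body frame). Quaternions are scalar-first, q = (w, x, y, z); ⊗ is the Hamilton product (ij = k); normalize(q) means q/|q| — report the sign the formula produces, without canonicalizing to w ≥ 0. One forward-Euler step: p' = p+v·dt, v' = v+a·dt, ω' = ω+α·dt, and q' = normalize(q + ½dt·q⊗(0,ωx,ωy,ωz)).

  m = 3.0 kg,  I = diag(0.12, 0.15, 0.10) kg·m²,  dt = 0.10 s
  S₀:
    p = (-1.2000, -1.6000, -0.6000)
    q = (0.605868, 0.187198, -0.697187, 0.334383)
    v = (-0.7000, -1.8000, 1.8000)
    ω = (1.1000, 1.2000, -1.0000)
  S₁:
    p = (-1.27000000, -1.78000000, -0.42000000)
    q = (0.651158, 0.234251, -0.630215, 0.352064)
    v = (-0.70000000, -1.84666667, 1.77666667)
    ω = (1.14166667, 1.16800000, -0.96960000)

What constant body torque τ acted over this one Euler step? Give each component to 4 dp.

ω₁ − ω₀ = (0.04166667, -0.03200000, 0.03040000)
ω₀×(Iω₀) = (0.0600, -0.0220, 0.0396)
τ = I·(Δω/dt) + ω₀×(Iω₀) = (0.1100, -0.0700, 0.0700)

τ = (0.1100, -0.0700, 0.0700)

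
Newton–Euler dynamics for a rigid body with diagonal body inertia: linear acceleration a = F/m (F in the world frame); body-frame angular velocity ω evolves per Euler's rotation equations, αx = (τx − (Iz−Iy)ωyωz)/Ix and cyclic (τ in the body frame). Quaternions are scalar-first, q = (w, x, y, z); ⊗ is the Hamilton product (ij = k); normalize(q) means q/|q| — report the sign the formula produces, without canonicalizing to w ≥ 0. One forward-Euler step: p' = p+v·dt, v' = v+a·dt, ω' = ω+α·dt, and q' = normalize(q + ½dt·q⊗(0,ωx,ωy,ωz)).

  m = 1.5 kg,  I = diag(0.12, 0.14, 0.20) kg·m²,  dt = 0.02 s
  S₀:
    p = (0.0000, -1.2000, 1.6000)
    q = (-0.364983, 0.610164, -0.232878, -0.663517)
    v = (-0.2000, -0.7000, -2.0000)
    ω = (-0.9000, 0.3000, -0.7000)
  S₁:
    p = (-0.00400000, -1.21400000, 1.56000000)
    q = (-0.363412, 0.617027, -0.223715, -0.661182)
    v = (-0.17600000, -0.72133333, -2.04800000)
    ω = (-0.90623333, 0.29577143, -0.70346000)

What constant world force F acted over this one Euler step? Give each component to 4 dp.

F = (1.8000, -1.6000, -3.6000)

Δv = v₁−v₀ = (0.02400000, -0.02133333, -0.04800000)
m·(v₁−v₀)/dt = (1.8000, -1.6000, -3.6000)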